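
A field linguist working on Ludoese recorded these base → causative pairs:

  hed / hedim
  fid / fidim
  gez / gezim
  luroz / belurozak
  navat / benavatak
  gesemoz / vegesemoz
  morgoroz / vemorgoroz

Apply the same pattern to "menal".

gez and luroz both end in -z yet inflect differently (gezim, belurozak), so the final letter is not what conditions the rule; the number of vowels is.
"menal" has 2 vowels. The stems with 2 vowels (luroz → belurozak, navat → benavatak) add be- … -ak around the stem.
So menal → bemenalak.

bemenalak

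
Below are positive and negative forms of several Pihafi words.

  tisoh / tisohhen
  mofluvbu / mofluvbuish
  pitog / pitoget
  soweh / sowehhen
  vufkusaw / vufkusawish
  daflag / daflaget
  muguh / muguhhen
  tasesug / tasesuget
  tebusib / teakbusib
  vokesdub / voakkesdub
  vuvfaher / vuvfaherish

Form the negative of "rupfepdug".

rupfepduget

tasesug and muguh both have last vowel 'u' yet inflect differently (tasesuget, muguhhen), so the last vowel is not what conditions the rule; the final letter is.
"rupfepdug" ends in -g. The stems ending in -g (tasesug → tasesuget, pitog → pitoget, daflag → daflaget) add -et.
The other patterns: stems ending in -h double the final consonant and add -en; stems ending in -b insert -ak- after the first vowel; stems ending in -r, -u or -w add -ish.
So rupfepdug → rupfepduget.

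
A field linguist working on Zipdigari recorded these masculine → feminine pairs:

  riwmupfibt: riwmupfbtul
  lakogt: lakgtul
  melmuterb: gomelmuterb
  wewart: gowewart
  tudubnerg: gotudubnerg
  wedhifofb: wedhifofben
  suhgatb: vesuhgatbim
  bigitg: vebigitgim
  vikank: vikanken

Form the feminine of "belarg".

gobelarg

riwmupfibt and wewart both end in -t yet inflect differently (riwmupfbtul, gowewart), so the final letter is not what conditions the rule; the second-to-last letter is.
"belarg" has second-to-last letter 'r'. The stems whose second-to-last letter is 'r' (wewart → gowewart, tudubnerg → gotudubnerg, melmuterb → gomelmuterb) add the prefix go-.
The other patterns: stems whose second-to-last letter is 'b' or 'g' delete the last vowel and add -ul; stems whose second-to-last letter is 't' add ve- … -im around the stem; stems whose second-to-last letter is 'f' or 'n' add -en.
So belarg → gobelarg.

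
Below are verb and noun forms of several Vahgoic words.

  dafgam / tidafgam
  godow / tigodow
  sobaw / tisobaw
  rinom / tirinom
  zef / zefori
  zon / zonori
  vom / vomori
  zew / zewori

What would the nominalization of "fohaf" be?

tifohaf

"fohaf" has 2 vowels. The stems with 2 vowels (dafgam → tidafgam, godow → tigodow, sobaw → tisobaw) add the prefix ti-.
So fohaf → tifohaf.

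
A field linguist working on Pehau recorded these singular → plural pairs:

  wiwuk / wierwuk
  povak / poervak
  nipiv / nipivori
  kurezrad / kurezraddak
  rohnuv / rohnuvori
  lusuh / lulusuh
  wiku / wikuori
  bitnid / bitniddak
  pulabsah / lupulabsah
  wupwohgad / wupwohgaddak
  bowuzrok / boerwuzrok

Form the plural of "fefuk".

feerfuk

bitnid and nipiv both have last vowel 'i' yet inflect differently (bitniddak, nipivori), so the last vowel is not what conditions the rule; the final letter is.
"fefuk" ends in -k. The stems ending in -k (wiwuk → wierwuk, bowuzrok → boerwuzrok, povak → poervak) insert -er- after the first vowel.
So fefuk → feerfuk.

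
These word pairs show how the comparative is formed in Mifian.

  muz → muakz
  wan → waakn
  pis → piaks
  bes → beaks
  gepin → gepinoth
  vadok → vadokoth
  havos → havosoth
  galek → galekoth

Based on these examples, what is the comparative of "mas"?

"mas" has 1 vowel. The stems with 1 vowel (muz → muakz, wan → waakn, pis → piaks) insert -ak- after the first vowel.
So mas → maaks.

maaks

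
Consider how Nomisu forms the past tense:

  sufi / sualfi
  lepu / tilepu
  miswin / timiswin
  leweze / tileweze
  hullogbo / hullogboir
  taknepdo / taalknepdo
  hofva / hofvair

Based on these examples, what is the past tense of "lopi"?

hullogbo and taknepdo both end in -o yet inflect differently (hullogboir, taalknepdo), so the final letter is not what conditions the rule; the first letter is.
"lopi" begins with l-. The stems beginning with l- (lepu → tilepu, leweze → tileweze) add the prefix ti-.
So lopi → tilopi.

tilopi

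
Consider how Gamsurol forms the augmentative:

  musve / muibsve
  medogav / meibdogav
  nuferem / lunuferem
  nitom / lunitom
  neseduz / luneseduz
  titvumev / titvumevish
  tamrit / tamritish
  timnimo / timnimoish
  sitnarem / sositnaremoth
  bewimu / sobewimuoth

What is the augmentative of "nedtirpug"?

lunedtirpug

"nedtirpug" begins with n-. The stems beginning with n- (nuferem → lunuferem, nitom → lunitom, neseduz → luneseduz) add the prefix lu-.
The other patterns: stems beginning with m- insert -ib- after the first vowel; stems beginning with t- add -ish; stems beginning with b- or s- add so- … -oth around the stem.
So nedtirpug → lunedtirpug.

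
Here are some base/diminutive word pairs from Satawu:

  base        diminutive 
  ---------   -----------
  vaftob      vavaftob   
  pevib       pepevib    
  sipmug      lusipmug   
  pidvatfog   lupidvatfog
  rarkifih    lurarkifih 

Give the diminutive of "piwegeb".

pipiwegeb

"piwegeb" ends in -b. The stems ending in -b (vaftob → vavaftob, pevib → pepevib) repeat the first consonant+vowel as a prefix.
The other pattern: stems ending in -g or -h add the prefix lu-.
So piwegeb → pipiwegeb.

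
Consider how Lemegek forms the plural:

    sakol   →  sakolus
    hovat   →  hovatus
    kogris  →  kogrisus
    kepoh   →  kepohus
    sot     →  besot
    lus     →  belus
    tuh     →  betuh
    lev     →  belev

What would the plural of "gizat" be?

hovat and sot both end in -t yet inflect differently (hovatus, besot), so the final letter is not what conditions the rule; the number of vowels is.
"gizat" has 2 vowels. The stems with 2 vowels (sakol → sakolus, hovat → hovatus, kogris → kogrisus) add -us.
The other pattern: stems with 1 vowel add the prefix be-.
So gizat → gizatus.

gizatus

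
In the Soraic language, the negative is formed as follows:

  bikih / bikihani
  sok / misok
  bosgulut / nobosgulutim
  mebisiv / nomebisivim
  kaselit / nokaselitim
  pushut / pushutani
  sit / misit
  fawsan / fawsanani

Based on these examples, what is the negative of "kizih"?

kizihani

"kizih" has 2 vowels. The stems with 2 vowels (fawsan → fawsanani, bikih → bikihani, pushut → pushutani) add -ani.
So kizih → kizihani.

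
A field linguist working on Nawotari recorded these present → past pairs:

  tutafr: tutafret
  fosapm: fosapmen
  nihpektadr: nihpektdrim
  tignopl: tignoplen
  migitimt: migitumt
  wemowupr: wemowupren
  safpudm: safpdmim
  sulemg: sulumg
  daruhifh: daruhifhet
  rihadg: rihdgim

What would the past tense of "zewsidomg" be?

"zewsidomg" has second-to-last letter 'm'. The stems whose second-to-last letter is 'm' (migitimt → migitumt, sulemg → sulumg) change the last vowel to 'u'.
So zewsidomg → zewsidumg.

zewsidumg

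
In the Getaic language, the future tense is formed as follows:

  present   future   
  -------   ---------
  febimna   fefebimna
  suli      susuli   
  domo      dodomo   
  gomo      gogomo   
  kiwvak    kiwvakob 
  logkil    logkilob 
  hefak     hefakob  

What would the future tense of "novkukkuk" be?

novkukkukob

"novkukkuk" ends in a consonant. The stems ending in a consonant (kiwvak → kiwvakob, logkil → logkilob, hefak → hefakob) add -ob.
The other pattern: stems ending in a vowel repeat the first consonant+vowel as a prefix.
So novkukkuk → novkukkukob.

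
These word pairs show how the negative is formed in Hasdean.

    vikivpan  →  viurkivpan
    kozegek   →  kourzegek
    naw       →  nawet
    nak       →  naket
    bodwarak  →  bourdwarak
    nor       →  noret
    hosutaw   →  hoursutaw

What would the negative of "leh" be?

hosutaw and naw both end in -w yet inflect differently (hoursutaw, nawet), so the final letter is not what conditions the rule; the number of vowels is.
"leh" has 1 vowel. The stems with 1 vowel (naw → nawet, nor → noret, nak → naket) add -et.
The other pattern: stems with 3 vowels insert -ur- after the first vowel.
So leh → lehet.

lehet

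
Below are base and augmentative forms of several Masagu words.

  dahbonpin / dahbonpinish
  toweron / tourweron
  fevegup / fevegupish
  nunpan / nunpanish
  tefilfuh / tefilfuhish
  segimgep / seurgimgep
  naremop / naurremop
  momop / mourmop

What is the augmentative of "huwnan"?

huwnanish

toweron and dahbonpin both end in -n yet inflect differently (tourweron, dahbonpinish), so the final letter is not what conditions the rule; the last vowel is.
"huwnan" has last vowel 'a'. The one such stem in the data (nunpan → nunpanish) adds -ish, so the same rule applies.
So huwnan → huwnanish.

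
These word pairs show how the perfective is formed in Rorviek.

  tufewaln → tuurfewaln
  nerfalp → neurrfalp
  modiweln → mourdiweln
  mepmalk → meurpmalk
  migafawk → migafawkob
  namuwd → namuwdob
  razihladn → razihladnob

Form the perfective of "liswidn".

mepmalk and migafawk both end in -k yet inflect differently (meurpmalk, migafawkob), so the final letter is not what conditions the rule; the second-to-last letter is.
"liswidn" has second-to-last letter 'd'. The one such stem in the data (razihladn → razihladnob) adds -ob, so the same rule applies.
The other pattern: stems whose second-to-last letter is 'l' insert -ur- after the first vowel.
So liswidn → liswidnob.

liswidnob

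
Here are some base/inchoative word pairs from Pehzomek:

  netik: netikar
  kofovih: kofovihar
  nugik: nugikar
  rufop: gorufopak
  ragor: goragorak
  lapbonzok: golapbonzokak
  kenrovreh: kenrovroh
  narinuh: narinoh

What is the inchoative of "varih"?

"varih" has last vowel 'i'. The stems whose last vowel is 'i' (netik → netikar, kofovih → kofovihar, nugik → nugikar) add -ar.
So varih → varihar.

varihar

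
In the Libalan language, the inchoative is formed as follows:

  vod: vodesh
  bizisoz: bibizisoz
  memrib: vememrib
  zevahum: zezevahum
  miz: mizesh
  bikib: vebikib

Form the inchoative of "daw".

dawesh

miz and bizisoz both end in -z yet inflect differently (mizesh, bibizisoz), so the final letter is not what conditions the rule; the number of vowels is.
"daw" has 1 vowel. The stems with 1 vowel (vod → vodesh, miz → mizesh) add -esh.
The other patterns: stems with 2 vowels add the prefix ve-; stems with 3 vowels repeat the first consonant+vowel as a prefix.
So daw → dawesh.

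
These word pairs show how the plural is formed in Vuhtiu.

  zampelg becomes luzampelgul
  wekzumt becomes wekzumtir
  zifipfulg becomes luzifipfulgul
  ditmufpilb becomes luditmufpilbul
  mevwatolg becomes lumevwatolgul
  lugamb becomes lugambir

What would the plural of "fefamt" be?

ditmufpilb and lugamb both end in -b yet inflect differently (luditmufpilbul, lugambir), so the final letter is not what conditions the rule; the second-to-last letter is.
"fefamt" has second-to-last letter 'm'. The stems whose second-to-last letter is 'm' (wekzumt → wekzumtir, lugamb → lugambir) add -ir.
The other pattern: stems whose second-to-last letter is 'l' add lu- … -ul around the stem.
So fefamt → fefamtir.

fefamtir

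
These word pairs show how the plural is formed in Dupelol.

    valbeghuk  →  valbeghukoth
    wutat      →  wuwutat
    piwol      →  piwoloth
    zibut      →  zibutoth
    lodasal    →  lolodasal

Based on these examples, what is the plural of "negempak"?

wutat and zibut both end in -t yet inflect differently (wuwutat, zibutoth), so the final letter is not what conditions the rule; the last vowel is.
"negempak" has last vowel 'a'. The stems whose last vowel is 'a' (lodasal → lolodasal, wutat → wuwutat) repeat the first consonant+vowel as a prefix.
The other pattern: stems whose last vowel is 'o' or 'u' add -oth.
So negempak → nenegempak.

nenegempak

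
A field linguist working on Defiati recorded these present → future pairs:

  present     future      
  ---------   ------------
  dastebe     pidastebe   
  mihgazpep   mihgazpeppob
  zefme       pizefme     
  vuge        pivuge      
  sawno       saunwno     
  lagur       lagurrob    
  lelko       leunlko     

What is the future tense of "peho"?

zefme and mihgazpep both have last vowel 'e' yet inflect differently (pizefme, mihgazpeppob), so the last vowel is not what conditions the rule; the final letter is.
"peho" ends in -o. The stems ending in -o (lelko → leunlko, sawno → saunwno) insert -un- after the first vowel.
So peho → peunho.

peunho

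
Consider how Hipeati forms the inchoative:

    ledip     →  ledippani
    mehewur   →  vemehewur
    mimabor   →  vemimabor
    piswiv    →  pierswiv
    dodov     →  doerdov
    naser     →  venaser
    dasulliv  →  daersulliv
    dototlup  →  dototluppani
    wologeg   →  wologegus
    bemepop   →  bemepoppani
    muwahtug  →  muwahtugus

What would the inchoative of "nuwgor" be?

venuwgor

bemepop and dodov both have last vowel 'o' yet inflect differently (bemepoppani, doerdov), so the last vowel is not what conditions the rule; the final letter is.
"nuwgor" ends in -r. The stems ending in -r (mehewur → vemehewur, mimabor → vemimabor, naser → venaser) add the prefix ve-.
The other patterns: stems ending in -p double the final consonant and add -ani; stems ending in -v insert -er- after the first vowel; stems ending in -g add -us.
So nuwgor → venuwgor.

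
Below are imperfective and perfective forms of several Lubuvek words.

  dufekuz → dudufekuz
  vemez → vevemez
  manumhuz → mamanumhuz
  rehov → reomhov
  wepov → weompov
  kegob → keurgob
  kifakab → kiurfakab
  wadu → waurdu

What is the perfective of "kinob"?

"kinob" ends in -b. The stems ending in -b (kegob → keurgob, kifakab → kiurfakab) insert -ur- after the first vowel.
The other patterns: stems ending in -z repeat the first consonant+vowel as a prefix; stems ending in -v insert -om- after the first vowel.
So kinob → kiurnob.

kiurnob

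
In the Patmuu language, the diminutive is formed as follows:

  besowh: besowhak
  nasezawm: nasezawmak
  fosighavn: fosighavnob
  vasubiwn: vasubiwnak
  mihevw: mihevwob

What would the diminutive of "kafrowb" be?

fosighavn and vasubiwn both end in -n yet inflect differently (fosighavnob, vasubiwnak), so the final letter is not what conditions the rule; the second-to-last letter is.
"kafrowb" has second-to-last letter 'w'. The stems whose second-to-last letter is 'w' (nasezawm → nasezawmak, vasubiwn → vasubiwnak, besowh → besowhak) add -ak.
The other pattern: stems whose second-to-last letter is 'v' add -ob.
So kafrowb → kafrowbak.

kafrowbak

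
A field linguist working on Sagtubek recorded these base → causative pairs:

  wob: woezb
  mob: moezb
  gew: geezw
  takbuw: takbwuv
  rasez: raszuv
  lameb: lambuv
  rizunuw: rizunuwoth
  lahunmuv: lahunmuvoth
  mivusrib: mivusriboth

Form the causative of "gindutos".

gew and takbuw both end in -w yet inflect differently (geezw, takbwuv), so the final letter is not what conditions the rule; the number of vowels is.
"gindutos" has 3 vowels. The stems with 3 vowels (rizunuw → rizunuwoth, lahunmuv → lahunmuvoth, mivusrib → mivusriboth) add -oth.
The other patterns: stems with 1 vowel insert -ez- after the first vowel; stems with 2 vowels delete the last vowel and add -uv.
So gindutos → gindutosoth.

gindutosoth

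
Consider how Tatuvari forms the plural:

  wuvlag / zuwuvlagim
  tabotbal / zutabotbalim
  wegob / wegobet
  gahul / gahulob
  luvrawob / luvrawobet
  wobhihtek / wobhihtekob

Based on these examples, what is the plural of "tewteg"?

tewtegob

tabotbal and gahul both end in -l yet inflect differently (zutabotbalim, gahulob), so the final letter is not what conditions the rule; the last vowel is.
"tewteg" has last vowel 'e'. The one such stem in the data (wobhihtek → wobhihtekob) adds -ob, so the same rule applies.
So tewteg → tewtegob.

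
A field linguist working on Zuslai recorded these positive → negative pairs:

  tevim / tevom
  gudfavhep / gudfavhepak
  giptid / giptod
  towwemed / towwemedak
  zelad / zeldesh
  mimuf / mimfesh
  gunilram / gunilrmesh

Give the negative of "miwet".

miwetak

giptid and towwemed both end in -d yet inflect differently (giptod, towwemedak), so the final letter is not what conditions the rule; the last vowel is.
"miwet" has last vowel 'e'. The stems whose last vowel is 'e' (towwemed → towwemedak, gudfavhep → gudfavhepak) add -ak.
So miwet → miwetak.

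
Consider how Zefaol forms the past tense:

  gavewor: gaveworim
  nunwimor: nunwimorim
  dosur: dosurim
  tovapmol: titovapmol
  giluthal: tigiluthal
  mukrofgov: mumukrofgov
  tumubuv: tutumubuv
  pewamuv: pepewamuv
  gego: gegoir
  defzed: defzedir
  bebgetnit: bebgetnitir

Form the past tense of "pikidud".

pikidudir

gavewor and tovapmol both have last vowel 'o' yet inflect differently (gaveworim, titovapmol), so the last vowel is not what conditions the rule; the final letter is.
"pikidud" ends in -d. The one such stem in the data (defzed → defzedir) adds -ir, so the same rule applies.
The other patterns: stems ending in -r add -im; stems ending in -l add the prefix ti-; stems ending in -v repeat the first consonant+vowel as a prefix.
So pikidud → pikidudir.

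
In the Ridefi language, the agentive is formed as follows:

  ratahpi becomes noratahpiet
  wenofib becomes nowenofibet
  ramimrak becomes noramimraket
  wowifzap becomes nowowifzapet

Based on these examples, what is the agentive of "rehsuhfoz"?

norehsuhfozet

Every pair shown (ratahpi → noratahpiet, wenofib → nowenofibet, ramimrak → noramimraket, …) follows the same rule: add no- … -et around the stem.
So rehsuhfoz → norehsuhfozet.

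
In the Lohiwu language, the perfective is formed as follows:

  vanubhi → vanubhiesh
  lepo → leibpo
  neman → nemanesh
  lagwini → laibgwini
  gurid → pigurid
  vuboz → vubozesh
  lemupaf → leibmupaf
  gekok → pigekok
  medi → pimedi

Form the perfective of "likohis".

lagwini and medi both end in -i yet inflect differently (laibgwini, pimedi), so the final letter is not what conditions the rule; the first letter is.
"likohis" begins with l-. The stems beginning with l- (lagwini → laibgwini, lepo → leibpo, lemupaf → leibmupaf) insert -ib- after the first vowel.
The other patterns: stems beginning with g- or m- add the prefix pi-; stems beginning with n- or v- add -esh.
So likohis → liibkohis.

liibkohis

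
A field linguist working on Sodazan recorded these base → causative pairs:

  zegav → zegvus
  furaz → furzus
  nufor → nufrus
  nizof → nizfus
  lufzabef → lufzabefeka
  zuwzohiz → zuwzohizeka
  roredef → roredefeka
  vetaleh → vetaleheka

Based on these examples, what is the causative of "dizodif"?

nizof and lufzabef both end in -f yet inflect differently (nizfus, lufzabefeka), so the final letter is not what conditions the rule; the number of vowels is.
"dizodif" has 3 vowels. The stems with 3 vowels (lufzabef → lufzabefeka, zuwzohiz → zuwzohizeka, roredef → roredefeka) add -eka.
The other pattern: stems with 2 vowels delete the last vowel and add -us.
So dizodif → dizodifeka.

dizodifeka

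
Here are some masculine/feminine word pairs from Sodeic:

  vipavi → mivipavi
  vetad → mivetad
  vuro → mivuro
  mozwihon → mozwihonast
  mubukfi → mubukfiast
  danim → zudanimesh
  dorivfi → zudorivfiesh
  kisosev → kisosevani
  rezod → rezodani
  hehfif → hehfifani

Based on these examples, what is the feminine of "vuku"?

vipavi and mubukfi both end in -i yet inflect differently (mivipavi, mubukfiast), so the final letter is not what conditions the rule; the first letter is.
"vuku" begins with v-. The stems beginning with v- (vipavi → mivipavi, vetad → mivetad, vuro → mivuro) add the prefix mi-.
The other patterns: stems beginning with m- add -ast; stems beginning with d- add zu- … -esh around the stem; stems beginning with h-, k- or r- add -ani.
So vuku → mivuku.

mivuku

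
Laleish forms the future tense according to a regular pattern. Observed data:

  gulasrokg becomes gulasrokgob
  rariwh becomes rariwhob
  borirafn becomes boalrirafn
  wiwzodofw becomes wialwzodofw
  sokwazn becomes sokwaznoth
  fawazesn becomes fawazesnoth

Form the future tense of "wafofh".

waalfofh

"wafofh" has second-to-last letter 'f'. The stems whose second-to-last letter is 'f' (borirafn → boalrirafn, wiwzodofw → wialwzodofw) insert -al- after the first vowel.
The other patterns: stems whose second-to-last letter is 'k' or 'w' add -ob; stems whose second-to-last letter is 's' or 'z' add -oth.
So wafofh → waalfofh.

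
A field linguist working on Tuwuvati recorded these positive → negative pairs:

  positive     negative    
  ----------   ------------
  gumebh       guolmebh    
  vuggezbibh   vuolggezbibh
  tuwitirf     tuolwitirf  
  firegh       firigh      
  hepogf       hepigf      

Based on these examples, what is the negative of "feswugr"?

"feswugr" has second-to-last letter 'g'. The stems whose second-to-last letter is 'g' (firegh → firigh, hepogf → hepigf) change the last vowel to 'i'.
The other pattern: stems whose second-to-last letter is 'b' or 'r' insert -ol- after the first vowel.
So feswugr → feswigr.

feswigr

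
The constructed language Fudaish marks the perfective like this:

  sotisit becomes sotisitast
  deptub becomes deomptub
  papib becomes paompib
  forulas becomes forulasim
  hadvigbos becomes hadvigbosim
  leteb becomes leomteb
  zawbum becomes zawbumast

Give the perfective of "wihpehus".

wihpehusim

sotisit and papib both have last vowel 'i' yet inflect differently (sotisitast, paompib), so the last vowel is not what conditions the rule; the final letter is.
"wihpehus" ends in -s. The stems ending in -s (forulas → forulasim, hadvigbos → hadvigbosim) add -im.
So wihpehus → wihpehusim.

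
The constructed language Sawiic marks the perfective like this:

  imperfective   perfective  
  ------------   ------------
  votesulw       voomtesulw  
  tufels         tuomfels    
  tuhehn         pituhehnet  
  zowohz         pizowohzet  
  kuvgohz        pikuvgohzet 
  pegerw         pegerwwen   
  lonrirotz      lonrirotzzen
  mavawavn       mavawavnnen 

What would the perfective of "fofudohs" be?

pifofudohset

votesulw and pegerw both end in -w yet inflect differently (voomtesulw, pegerwwen), so the final letter is not what conditions the rule; the second-to-last letter is.
"fofudohs" has second-to-last letter 'h'. The stems whose second-to-last letter is 'h' (tuhehn → pituhehnet, zowohz → pizowohzet, kuvgohz → pikuvgohzet) add pi- … -et around the stem.
So fofudohs → pifofudohset.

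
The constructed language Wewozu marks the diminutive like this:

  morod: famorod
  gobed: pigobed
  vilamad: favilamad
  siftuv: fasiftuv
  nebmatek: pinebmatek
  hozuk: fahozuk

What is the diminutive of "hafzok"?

nebmatek and hozuk both end in -k yet inflect differently (pinebmatek, fahozuk), so the final letter is not what conditions the rule; the last vowel is.
"hafzok" has last vowel 'o'. The one such stem in the data (morod → famorod) adds the prefix fa-, so the same rule applies.
The other pattern: stems whose last vowel is 'e' add the prefix pi-.
So hafzok → fahafzok.

fahafzok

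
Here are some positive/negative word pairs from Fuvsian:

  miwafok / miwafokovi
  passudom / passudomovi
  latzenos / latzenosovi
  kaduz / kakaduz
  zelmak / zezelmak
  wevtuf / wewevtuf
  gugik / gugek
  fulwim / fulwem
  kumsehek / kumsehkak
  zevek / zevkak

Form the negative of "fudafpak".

miwafok and zelmak both end in -k yet inflect differently (miwafokovi, zezelmak), so the final letter is not what conditions the rule; the last vowel is.
"fudafpak" has last vowel 'a'. The one such stem in the data (zelmak → zezelmak) repeats the first consonant+vowel as a prefix (as do kaduz, wevtuf), so the same rule applies.
The other patterns: stems whose last vowel is 'o' add -ovi; stems whose last vowel is 'i' change the last vowel to 'e'; stems whose last vowel is 'e' delete the last vowel and add -ak.
So fudafpak → fufudafpak.

fufudafpak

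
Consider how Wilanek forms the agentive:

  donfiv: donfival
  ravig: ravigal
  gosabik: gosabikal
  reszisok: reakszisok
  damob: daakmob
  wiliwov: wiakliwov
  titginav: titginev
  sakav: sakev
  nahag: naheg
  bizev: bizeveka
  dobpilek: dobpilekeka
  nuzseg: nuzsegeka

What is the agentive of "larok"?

laakrok

"larok" has last vowel 'o'. The stems whose last vowel is 'o' (reszisok → reakszisok, damob → daakmob, wiliwov → wiakliwov) insert -ak- after the first vowel.
So larok → laakrok.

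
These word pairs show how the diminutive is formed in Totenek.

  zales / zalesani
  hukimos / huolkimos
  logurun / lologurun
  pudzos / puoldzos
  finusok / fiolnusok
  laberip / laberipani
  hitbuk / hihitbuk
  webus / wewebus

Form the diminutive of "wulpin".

"wulpin" has last vowel 'i'. The one such stem in the data (laberip → laberipani) adds -ani, so the same rule applies.
So wulpin → wulpinani.

wulpinani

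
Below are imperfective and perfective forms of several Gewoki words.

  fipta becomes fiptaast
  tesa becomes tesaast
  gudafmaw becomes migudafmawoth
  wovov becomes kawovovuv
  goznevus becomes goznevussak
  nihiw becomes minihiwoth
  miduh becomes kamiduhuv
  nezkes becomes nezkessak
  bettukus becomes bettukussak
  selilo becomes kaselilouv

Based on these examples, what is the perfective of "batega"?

gudafmaw and fipta both have last vowel 'a' yet inflect differently (migudafmawoth, fiptaast), so the last vowel is not what conditions the rule; the final letter is.
"batega" ends in -a. The stems ending in -a (fipta → fiptaast, tesa → tesaast) add -ast.
The other patterns: stems ending in -w add mi- … -oth around the stem; stems ending in -s double the final consonant and add -ak; stems ending in -h, -o or -v add ka- … -uv around the stem.
So batega → bategaast.

bategaast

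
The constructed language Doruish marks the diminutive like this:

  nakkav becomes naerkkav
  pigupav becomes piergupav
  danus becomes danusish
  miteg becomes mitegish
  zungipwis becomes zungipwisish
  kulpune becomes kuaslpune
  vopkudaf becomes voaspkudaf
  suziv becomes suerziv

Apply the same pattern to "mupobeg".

mupobegish

"mupobeg" ends in -g. The one such stem in the data (miteg → mitegish) adds -ish, so the same rule applies.
The other patterns: stems ending in -v insert -er- after the first vowel; stems ending in -e or -f insert -as- after the first vowel.
So mupobeg → mupobegish.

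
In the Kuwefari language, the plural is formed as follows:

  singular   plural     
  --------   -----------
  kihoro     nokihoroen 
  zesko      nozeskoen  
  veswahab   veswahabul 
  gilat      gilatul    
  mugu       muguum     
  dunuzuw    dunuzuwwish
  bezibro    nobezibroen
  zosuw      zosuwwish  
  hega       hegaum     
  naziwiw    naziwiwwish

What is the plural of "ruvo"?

dunuzuw and mugu both have last vowel 'u' yet inflect differently (dunuzuwwish, muguum), so the last vowel is not what conditions the rule; the final letter is.
"ruvo" ends in -o. The stems ending in -o (bezibro → nobezibroen, kihoro → nokihoroen, zesko → nozeskoen) add no- … -en around the stem.
The other patterns: stems ending in -w double the final consonant and add -ish; stems ending in -a or -u add -um; stems ending in -b or -t add -ul.
So ruvo → noruvoen.

noruvoen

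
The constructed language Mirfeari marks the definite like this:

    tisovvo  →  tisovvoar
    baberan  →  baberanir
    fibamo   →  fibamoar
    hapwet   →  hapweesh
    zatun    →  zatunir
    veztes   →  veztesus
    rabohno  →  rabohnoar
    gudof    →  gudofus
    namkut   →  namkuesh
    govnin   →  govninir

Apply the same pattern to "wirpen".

wirpenir

"wirpen" ends in -n. The stems ending in -n (zatun → zatunir, govnin → govninir, baberan → baberanir) add -ir.
So wirpen → wirpenir.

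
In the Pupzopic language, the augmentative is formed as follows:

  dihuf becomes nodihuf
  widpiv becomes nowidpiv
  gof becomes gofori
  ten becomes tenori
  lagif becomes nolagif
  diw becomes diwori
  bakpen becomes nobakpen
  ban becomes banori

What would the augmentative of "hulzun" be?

nohulzun

bakpen and ten both end in -n yet inflect differently (nobakpen, tenori), so the final letter is not what conditions the rule; the number of vowels is.
"hulzun" has 2 vowels. The stems with 2 vowels (dihuf → nodihuf, widpiv → nowidpiv, lagif → nolagif) add the prefix no-.
The other pattern: stems with 1 vowel add -ori.
So hulzun → nohulzun.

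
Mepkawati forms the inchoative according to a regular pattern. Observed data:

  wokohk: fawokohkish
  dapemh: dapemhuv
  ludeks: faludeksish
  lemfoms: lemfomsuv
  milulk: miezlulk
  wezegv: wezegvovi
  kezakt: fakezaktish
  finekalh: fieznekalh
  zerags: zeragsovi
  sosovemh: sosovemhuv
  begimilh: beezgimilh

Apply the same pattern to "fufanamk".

begimilh and dapemh both end in -h yet inflect differently (beezgimilh, dapemhuv), so the final letter is not what conditions the rule; the second-to-last letter is.
"fufanamk" has second-to-last letter 'm'. The stems whose second-to-last letter is 'm' (dapemh → dapemhuv, sosovemh → sosovemhuv, lemfoms → lemfomsuv) add -uv.
The other patterns: stems whose second-to-last letter is 'g' add -ovi; stems whose second-to-last letter is 'l' insert -ez- after the first vowel; stems whose second-to-last letter is 'h' or 'k' add fa- … -ish around the stem.
So fufanamk → fufanamkuv.

fufanamkuv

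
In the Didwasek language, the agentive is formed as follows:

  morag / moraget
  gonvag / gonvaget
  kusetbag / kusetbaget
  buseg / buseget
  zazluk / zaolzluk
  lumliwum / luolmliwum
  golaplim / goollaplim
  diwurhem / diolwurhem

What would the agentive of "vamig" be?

vamiget

buseg and diwurhem both have last vowel 'e' yet inflect differently (buseget, diolwurhem), so the last vowel is not what conditions the rule; the final letter is.
"vamig" ends in -g. The stems ending in -g (morag → moraget, gonvag → gonvaget, kusetbag → kusetbaget) add -et.
The other pattern: stems ending in -k or -m insert -ol- after the first vowel.
So vamig → vamiget.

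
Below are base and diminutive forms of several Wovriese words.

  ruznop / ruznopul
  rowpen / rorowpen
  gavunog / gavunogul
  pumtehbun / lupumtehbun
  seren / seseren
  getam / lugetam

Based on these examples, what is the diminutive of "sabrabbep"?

sasabrabbep

seren and pumtehbun both end in -n yet inflect differently (seseren, lupumtehbun), so the final letter is not what conditions the rule; the last vowel is.
"sabrabbep" has last vowel 'e'. The stems whose last vowel is 'e' (seren → seseren, rowpen → rorowpen) repeat the first consonant+vowel as a prefix.
The other patterns: stems whose last vowel is 'o' add -ul; stems whose last vowel is 'a' or 'u' add the prefix lu-.
So sabrabbep → sasabrabbep.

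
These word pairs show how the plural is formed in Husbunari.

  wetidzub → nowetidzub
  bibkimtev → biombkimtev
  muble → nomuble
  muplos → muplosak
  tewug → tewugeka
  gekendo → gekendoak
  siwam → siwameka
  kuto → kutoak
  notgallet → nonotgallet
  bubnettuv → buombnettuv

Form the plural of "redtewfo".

redtewfoak

bubnettuv and tewug both have last vowel 'u' yet inflect differently (buombnettuv, tewugeka), so the last vowel is not what conditions the rule; the final letter is.
"redtewfo" ends in -o. The stems ending in -o (gekendo → gekendoak, kuto → kutoak) add -ak.
So redtewfo → redtewfoak.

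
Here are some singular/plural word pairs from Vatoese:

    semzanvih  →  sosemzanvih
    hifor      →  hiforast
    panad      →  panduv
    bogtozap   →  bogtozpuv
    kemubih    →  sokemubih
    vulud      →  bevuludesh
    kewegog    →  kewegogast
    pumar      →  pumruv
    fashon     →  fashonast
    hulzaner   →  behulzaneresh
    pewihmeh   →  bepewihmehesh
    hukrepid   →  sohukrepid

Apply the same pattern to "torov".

torovast

panad and hukrepid both end in -d yet inflect differently (panduv, sohukrepid), so the final letter is not what conditions the rule; the last vowel is.
"torov" has last vowel 'o'. The stems whose last vowel is 'o' (hifor → hiforast, fashon → fashonast, kewegog → kewegogast) add -ast.
The other patterns: stems whose last vowel is 'a' delete the last vowel and add -uv; stems whose last vowel is 'i' add the prefix so-; stems whose last vowel is 'e' or 'u' add be- … -esh around the stem.
So torov → torovast.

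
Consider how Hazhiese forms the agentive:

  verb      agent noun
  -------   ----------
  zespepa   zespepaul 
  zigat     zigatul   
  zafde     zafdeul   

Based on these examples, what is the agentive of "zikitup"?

Every pair shown (zespepa → zespepaul, zigat → zigatul, zafde → zafdeul) follows the same rule: add -ul.
So zikitup → zikitupul.

zikitupul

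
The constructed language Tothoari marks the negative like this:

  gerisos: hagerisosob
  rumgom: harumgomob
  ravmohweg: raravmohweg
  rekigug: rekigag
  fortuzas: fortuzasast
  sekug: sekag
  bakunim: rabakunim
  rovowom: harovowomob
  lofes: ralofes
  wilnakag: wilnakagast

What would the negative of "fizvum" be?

fizvam

fortuzas and gerisos both end in -s yet inflect differently (fortuzasast, hagerisosob), so the final letter is not what conditions the rule; the last vowel is.
"fizvum" has last vowel 'u'. The stems whose last vowel is 'u' (rekigug → rekigag, sekug → sekag) change the last vowel to 'a'.
So fizvum → fizvam.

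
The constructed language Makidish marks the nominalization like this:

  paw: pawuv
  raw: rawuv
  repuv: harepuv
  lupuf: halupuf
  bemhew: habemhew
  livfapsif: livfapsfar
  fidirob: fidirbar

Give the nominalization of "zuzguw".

hazuzguw

paw and bemhew both end in -w yet inflect differently (pawuv, habemhew), so the final letter is not what conditions the rule; the number of vowels is.
"zuzguw" has 2 vowels. The stems with 2 vowels (repuv → harepuv, lupuf → halupuf, bemhew → habemhew) add the prefix ha-.
So zuzguw → hazuzguw.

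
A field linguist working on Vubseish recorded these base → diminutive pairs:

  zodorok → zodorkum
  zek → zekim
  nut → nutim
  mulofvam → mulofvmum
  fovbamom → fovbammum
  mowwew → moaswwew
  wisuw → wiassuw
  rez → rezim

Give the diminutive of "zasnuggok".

zasnuggkum

zek and zodorok both end in -k yet inflect differently (zekim, zodorkum), so the final letter is not what conditions the rule; the number of vowels is.
"zasnuggok" has 3 vowels. The stems with 3 vowels (mulofvam → mulofvmum, fovbamom → fovbammum, zodorok → zodorkum) delete the last vowel and add -um.
So zasnuggok → zasnuggkum.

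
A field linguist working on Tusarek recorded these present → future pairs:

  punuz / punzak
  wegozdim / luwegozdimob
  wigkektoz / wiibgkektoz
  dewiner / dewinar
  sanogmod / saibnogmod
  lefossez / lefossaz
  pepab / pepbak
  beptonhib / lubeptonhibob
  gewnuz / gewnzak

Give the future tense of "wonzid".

luwonzidob

"wonzid" has last vowel 'i'. The stems whose last vowel is 'i' (wegozdim → luwegozdimob, beptonhib → lubeptonhibob) add lu- … -ob around the stem.
So wonzid → luwonzidob.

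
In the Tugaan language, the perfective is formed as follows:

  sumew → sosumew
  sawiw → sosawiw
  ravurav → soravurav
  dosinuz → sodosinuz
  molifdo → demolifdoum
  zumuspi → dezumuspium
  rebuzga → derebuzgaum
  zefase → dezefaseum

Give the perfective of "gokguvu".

degokguvuum

sawiw and zumuspi both have last vowel 'i' yet inflect differently (sosawiw, dezumuspium), so the last vowel is not what conditions the rule; whether the stem ends in a vowel or a consonant is.
"gokguvu" ends in a vowel. The stems ending in a vowel (molifdo → demolifdoum, zumuspi → dezumuspium, rebuzga → derebuzgaum) add de- … -um around the stem.
The other pattern: stems ending in a consonant add the prefix so-.
So gokguvu → degokguvuum.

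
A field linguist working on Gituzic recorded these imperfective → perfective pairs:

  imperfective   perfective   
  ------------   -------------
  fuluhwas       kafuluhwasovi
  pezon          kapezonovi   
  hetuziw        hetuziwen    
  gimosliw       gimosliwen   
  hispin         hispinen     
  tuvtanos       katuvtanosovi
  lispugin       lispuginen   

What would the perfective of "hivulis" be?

hivulisen

hispin and pezon both end in -n yet inflect differently (hispinen, kapezonovi), so the final letter is not what conditions the rule; the last vowel is.
"hivulis" has last vowel 'i'. The stems whose last vowel is 'i' (hispin → hispinen, hetuziw → hetuziwen, lispugin → lispuginen) add -en.
The other pattern: stems whose last vowel is 'a' or 'o' add ka- … -ovi around the stem.
So hivulis → hivulisen.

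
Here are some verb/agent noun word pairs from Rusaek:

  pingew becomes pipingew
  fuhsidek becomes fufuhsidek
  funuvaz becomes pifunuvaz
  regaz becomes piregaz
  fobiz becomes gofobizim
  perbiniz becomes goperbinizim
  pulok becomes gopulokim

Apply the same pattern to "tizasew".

titizasew

"tizasew" has last vowel 'e'. The stems whose last vowel is 'e' (pingew → pipingew, fuhsidek → fufuhsidek) repeat the first consonant+vowel as a prefix.
The other patterns: stems whose last vowel is 'a' add the prefix pi-; stems whose last vowel is 'i' or 'o' add go- … -im around the stem.
So tizasew → titizasew.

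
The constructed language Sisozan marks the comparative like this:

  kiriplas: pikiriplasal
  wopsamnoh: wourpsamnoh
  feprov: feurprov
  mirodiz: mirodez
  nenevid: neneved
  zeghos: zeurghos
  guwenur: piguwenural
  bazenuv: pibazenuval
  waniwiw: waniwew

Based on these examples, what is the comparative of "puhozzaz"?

zeghos and kiriplas both end in -s yet inflect differently (zeurghos, pikiriplasal), so the final letter is not what conditions the rule; the last vowel is.
"puhozzaz" has last vowel 'a'. The one such stem in the data (kiriplas → pikiriplasal) adds pi- … -al around the stem, so the same rule applies.
So puhozzaz → pipuhozzazal.

pipuhozzazal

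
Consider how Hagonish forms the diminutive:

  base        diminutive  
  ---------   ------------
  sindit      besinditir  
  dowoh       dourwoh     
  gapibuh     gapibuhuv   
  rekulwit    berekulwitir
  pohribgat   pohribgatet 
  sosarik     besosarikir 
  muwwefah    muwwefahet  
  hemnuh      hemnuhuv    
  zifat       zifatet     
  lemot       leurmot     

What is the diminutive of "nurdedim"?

benurdedimir

dowoh and hemnuh both end in -h yet inflect differently (dourwoh, hemnuhuv), so the final letter is not what conditions the rule; the last vowel is.
"nurdedim" has last vowel 'i'. The stems whose last vowel is 'i' (rekulwit → berekulwitir, sosarik → besosarikir, sindit → besinditir) add be- … -ir around the stem.
The other patterns: stems whose last vowel is 'o' insert -ur- after the first vowel; stems whose last vowel is 'u' add -uv; stems whose last vowel is 'a' add -et.
So nurdedim → benurdedimir.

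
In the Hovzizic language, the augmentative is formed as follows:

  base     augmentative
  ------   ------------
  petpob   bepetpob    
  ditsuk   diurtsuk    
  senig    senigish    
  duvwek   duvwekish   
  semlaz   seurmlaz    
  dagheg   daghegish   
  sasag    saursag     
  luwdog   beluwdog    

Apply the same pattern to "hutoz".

luwdog and dagheg both end in -g yet inflect differently (beluwdog, daghegish), so the final letter is not what conditions the rule; the last vowel is.
"hutoz" has last vowel 'o'. The stems whose last vowel is 'o' (petpob → bepetpob, luwdog → beluwdog) add the prefix be-.
So hutoz → behutoz.

behutoz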